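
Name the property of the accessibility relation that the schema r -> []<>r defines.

This is the B axiom.
Its frame correspondent is symmetry — forall x forall y (Rxy -> Ryx).

symmetry: forall x forall y (Rxy -> Ryx)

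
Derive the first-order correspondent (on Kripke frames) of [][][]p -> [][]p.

forall x forall z (x R^2 z -> exists w (x R^3 w & z = w))

This is a Sahlqvist (Geach-type) schema ◇^0□^3p → □^2◇^0p.
First-order correspondent: forall x forall z (x R^2 z -> exists w (x R^3 w & z = w)).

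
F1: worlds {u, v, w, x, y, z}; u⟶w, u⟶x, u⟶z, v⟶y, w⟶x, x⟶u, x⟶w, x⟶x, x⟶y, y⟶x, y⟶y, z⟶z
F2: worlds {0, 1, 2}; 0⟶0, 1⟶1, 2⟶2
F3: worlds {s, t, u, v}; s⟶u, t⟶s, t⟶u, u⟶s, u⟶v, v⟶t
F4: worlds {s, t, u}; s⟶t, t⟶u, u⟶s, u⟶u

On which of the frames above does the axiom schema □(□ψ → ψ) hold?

Frame correspondent (Sahlqvist): ∀x ∀y (Rxy → Ryy) — i.e. shift-reflexivity.
F1: fails — Rxw but not Rww.
F2: satisfies the condition.
F3: fails — Ruv but not Rvv.
F4: fails — Rus but not Rss.
Valid on: F2.

F2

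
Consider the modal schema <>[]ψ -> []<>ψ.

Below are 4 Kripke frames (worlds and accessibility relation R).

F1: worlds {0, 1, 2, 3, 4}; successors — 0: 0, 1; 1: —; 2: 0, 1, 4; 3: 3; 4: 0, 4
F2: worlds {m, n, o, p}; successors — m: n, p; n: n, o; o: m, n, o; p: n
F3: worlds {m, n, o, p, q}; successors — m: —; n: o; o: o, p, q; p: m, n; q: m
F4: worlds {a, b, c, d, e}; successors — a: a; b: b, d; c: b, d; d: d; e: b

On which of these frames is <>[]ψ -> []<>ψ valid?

Frame correspondent (Sahlqvist): forall x forall y forall z (Rxy & Rxz -> exists w (Ryw & Rzw)) — i.e. convergence.
F1: fails — R00 and R01 but 0 and 1 have no common successor.
F2: condition met.
F3: fails — Rop and Roo but p and o have no common successor.
F4: condition met.
Valid on: F2, F4.

F2, F4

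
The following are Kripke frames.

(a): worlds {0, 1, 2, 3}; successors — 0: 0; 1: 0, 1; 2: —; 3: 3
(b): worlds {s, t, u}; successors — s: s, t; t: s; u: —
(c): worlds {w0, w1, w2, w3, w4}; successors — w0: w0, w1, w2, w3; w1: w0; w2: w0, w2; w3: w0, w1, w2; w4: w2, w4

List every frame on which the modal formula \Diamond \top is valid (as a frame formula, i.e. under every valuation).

(c)

This is the axiom for seriality; its first-order frame correspondent is \forall x \exists y Rxy.
(a): fails — world 2 has no successor.
(b): fails — world u has no successor.
(c): ✓.
Valid on: (c).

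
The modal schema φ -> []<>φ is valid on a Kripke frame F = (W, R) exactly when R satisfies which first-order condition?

Suppose φ→□◇φ is valid. Take Rxy and set V(φ)={x}. Then φ at x, so □◇φ at x, so ◇φ at y, so some z with Ryz has φ; z=x, i.e. Ryx.
Conversely, any frame satisfying forall x forall y (Rxy -> Ryx) validates the schema.
So the correspondent is symmetry.

symmetry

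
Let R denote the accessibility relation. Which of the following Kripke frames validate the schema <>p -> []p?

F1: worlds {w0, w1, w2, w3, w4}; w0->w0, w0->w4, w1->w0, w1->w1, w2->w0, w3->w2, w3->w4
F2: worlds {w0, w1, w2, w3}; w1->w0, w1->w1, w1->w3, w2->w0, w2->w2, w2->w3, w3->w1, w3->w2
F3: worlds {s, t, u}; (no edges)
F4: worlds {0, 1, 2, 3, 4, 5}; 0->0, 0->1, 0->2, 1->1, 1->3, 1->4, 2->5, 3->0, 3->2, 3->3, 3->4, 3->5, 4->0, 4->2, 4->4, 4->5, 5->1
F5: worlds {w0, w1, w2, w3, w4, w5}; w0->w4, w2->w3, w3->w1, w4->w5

F3, F5

The schema corresponds to partial functionality: forall x forall y forall z (Rxy & Rxz -> y = z).
F1: fails — w0 sees both w0 and w4.
F2: fails — w1 sees both w0 and w1.
F3: satisfies the condition.
F4: fails — 0 sees both 0 and 1.
F5: satisfies the condition.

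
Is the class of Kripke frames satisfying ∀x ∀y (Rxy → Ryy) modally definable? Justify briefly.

Definable; □(□r → r) defines it

Yes: it is shift-reflexivity, defined by the T□ schema □(□r → r).
Suppose □(□r→r) is valid. Take Rxy and set V(r)={w : Ryw}. Then at y, □r holds; since □(□r→r) at x, □r→r at y, so r at y, i.e. Ryy.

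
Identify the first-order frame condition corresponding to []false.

□⊥ is valid iff no world has any successor (otherwise □⊥ fails at any world with one).

emptiness of R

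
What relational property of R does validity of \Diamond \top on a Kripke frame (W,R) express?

◇⊤ holds at w iff w has a successor, so frame-validity of ◇⊤ is exactly seriality. Equivalently via □A → ◇A:
Suppose □A→◇A is valid. At any x set V(A)=W. Then □A at x, so ◇A at x, so x has a successor.

seriality: \forall x \exists y Rxy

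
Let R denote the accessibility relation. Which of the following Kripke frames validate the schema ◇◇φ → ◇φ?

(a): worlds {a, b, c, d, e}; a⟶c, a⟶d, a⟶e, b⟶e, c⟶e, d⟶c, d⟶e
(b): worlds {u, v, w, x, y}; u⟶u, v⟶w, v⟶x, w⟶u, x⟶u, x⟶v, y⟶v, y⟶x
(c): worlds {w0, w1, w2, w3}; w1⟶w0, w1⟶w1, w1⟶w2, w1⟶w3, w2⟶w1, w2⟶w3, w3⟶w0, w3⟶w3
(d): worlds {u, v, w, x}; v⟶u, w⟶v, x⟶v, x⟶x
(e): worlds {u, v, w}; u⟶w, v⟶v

The schema corresponds to transitivity: ∀x ∀y ∀z (Rxy ∧ Ryz → Rxz).
(a): satisfies the condition.
(b): fails — Ryx and Rxu but not Ryu.
(c): fails — Rw2w1 and Rw1w2 but not Rw2w2.
(d): fails — Rxv and Rvu but not Rxu.
(e): satisfies the condition.

(a), (e)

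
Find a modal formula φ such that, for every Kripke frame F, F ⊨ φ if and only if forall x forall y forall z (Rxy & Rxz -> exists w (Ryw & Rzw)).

A defining formula is ◇□r → □◇r (the .2 axiom).

◇□r → □◇r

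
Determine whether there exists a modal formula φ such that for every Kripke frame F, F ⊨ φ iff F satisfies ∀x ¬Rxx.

Modal frame validity is preserved under surjective bounded morphisms.
The 3-cycle (worlds 0,1,2 with 0→1→2→0) is irreflexive, and the map sending every world to a single reflexive point • is a surjective bounded morphism (forth: every edge maps to (•,•); back: every world has a successor). So any modal formula valid on the 3-cycle is also valid on the reflexive point, which is not irreflexive.
So no modal formula (or set of formulas) defines exactly the irreflexive frames.

No — not modally definable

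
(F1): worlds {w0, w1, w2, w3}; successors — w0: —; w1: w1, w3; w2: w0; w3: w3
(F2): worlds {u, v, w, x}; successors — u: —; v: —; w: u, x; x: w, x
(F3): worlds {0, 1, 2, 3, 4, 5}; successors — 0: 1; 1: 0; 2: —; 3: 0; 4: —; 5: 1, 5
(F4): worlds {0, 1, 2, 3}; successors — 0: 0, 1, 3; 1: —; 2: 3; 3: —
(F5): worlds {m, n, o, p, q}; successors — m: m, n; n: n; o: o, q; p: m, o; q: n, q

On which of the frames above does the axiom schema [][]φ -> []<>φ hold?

Frame correspondent (Sahlqvist): forall x forall z (xRz -> exists w (x R^2 w & zRw)) — i.e. a generalized confluence (Geach) condition.
(F1): fails — w2Rw0 but no w with w2R²w and w0Rw.
(F2): fails — wRu but no t with wR²t and uRt.
(F3): holds.
(F4): fails — 0R1 but no w with 0R²w and 1Rw.
(F5): holds.
Valid on: (F3), (F5).

(F3), (F5)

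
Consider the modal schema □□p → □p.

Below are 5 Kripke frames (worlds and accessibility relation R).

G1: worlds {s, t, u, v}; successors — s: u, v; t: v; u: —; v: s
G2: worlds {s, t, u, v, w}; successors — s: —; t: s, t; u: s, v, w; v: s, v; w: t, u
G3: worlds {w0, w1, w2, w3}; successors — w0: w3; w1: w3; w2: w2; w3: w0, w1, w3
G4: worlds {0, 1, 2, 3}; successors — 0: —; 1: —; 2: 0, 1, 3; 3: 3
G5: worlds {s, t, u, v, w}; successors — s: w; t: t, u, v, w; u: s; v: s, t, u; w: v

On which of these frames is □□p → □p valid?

G3

Frame correspondent (Sahlqvist): ∀x ∀y (Rxy → ∃z (Rxz ∧ Rzy)) — i.e. density.
G1: fails — Rsu but no z with Rsz and Rzu.
G2: fails — Ruw but no z with Ruz and Rzw.
G3: holds.
G4: fails — R20 but no z with R2z and Rz0.
G5: fails — Rus but no z with Ruz and Rzs.
Valid on: G3.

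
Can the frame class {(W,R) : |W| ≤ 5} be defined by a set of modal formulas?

Modal frame validity is preserved under disjoint unions.
Any modal formula valid on each of 6 disjoint one-world frames is valid on their disjoint union (validity is preserved under disjoint unions). Each one-world frame has |W|=1≤5, but the union has |W|=6.
So no modal formula (or set of formulas) defines exactly the |W|≤5 frames.

Not modally definable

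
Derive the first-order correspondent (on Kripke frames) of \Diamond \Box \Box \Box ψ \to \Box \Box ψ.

\forall x \forall y \forall z ((xRy \wedge x R^2 z) \to \exists w (y R^3 w \wedge z = w))

This is a Sahlqvist (Geach-type) schema ◇^1□^3ψ → □^2◇^0ψ.
First-order correspondent: \forall x \forall y \forall z ((xRy \wedge x R^2 z) \to \exists w (y R^3 w \wedge z = w)).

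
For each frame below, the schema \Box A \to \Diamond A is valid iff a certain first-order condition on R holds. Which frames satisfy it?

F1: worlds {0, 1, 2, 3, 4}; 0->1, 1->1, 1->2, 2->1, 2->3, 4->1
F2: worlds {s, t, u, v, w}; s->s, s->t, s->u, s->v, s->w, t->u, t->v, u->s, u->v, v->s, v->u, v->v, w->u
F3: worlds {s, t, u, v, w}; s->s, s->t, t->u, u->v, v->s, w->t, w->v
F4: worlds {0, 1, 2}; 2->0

F2, F3

The schema corresponds to seriality: \forall x \exists y Rxy.
F1: fails — world 3 has no successor.
F2: condition met.
F3: condition met.
F4: fails — world 0 has no successor.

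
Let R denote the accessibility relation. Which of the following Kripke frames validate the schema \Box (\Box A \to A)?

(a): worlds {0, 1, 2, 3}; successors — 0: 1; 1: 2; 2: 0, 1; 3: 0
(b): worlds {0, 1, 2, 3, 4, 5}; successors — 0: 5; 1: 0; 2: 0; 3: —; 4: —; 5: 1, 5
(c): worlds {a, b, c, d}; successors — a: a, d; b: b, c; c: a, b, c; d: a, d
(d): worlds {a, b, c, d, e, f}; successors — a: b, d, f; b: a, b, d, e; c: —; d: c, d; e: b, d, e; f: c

This is the axiom for shift-reflexivity; its first-order frame correspondent is \forall x \forall y (Rxy \to Ryy).
(a): fails — R12 but not R22.
(b): fails — R10 but not R00.
(c): satisfies the condition.
(d): fails — Rdc but not Rcc.
Valid on: (c).

(c)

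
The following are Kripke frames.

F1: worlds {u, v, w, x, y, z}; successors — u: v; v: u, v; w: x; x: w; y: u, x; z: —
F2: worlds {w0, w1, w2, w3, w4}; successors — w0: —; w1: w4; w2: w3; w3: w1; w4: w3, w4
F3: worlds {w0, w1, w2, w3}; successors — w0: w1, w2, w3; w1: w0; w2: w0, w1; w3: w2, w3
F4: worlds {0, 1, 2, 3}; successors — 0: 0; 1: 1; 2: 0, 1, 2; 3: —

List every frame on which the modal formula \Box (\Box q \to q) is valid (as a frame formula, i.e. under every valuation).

This is the axiom for shift-reflexivity; its first-order frame correspondent is \forall x \forall y (Rxy \to Ryy).
F1: fails — Rxw but not Rww.
F2: fails — Rw3w1 but not Rw1w1.
F3: fails — Rw1w0 but not Rw0w0.
F4: satisfies the condition.

F4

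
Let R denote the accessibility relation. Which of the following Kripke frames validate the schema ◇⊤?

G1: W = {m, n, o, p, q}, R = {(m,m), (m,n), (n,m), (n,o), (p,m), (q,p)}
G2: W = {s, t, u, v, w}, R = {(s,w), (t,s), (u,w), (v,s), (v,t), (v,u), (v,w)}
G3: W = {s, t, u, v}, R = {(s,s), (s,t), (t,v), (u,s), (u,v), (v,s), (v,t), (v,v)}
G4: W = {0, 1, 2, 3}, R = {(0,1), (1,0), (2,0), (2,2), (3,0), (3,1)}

G3, G4

Frame correspondent (Sahlqvist): ∀x ∃y Rxy — i.e. seriality.
G1: fails — world o has no successor.
G2: fails — world w has no successor.
G3: satisfies the condition.
G4: satisfies the condition.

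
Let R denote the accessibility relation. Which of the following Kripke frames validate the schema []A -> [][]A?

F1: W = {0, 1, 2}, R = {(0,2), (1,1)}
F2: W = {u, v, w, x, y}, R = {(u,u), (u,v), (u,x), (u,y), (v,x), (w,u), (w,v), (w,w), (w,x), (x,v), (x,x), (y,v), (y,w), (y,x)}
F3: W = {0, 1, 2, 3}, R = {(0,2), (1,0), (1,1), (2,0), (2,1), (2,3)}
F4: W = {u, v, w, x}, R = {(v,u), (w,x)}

F1, F4

This is the axiom for transitivity; its first-order frame correspondent is forall x forall y forall z (Rxy & Ryz -> Rxz).
F1: holds.
F2: fails — Rwu and Ruy but not Rwy.
F3: fails — R10 and R02 but not R12.
F4: holds.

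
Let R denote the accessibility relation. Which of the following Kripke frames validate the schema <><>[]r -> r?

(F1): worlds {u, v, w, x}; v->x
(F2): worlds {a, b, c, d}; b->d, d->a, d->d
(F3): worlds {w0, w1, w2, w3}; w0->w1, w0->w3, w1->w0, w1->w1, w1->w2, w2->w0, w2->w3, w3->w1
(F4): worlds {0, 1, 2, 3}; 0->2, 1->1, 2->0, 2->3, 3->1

(F1)

The schema corresponds to a generalized confluence (Geach) condition: forall x forall y (x R^2 y -> exists w (yRw & x = w)).
(F1): condition met.
(F2): fails — bR²a but no w with aRw and b=w.
(F3): fails — w0R²w0 but no w with w0Rw and w0=w.
(F4): fails — 0R²0 but no w with 0Rw and 0=w.
Valid on: (F1).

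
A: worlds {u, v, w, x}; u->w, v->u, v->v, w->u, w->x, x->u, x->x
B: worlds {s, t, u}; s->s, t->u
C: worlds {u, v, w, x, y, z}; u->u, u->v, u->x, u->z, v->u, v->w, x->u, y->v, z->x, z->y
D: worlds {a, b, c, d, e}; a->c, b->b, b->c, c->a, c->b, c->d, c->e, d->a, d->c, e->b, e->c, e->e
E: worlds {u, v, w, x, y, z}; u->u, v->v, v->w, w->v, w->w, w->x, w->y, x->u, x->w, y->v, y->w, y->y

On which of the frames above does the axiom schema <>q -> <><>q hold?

E

Frame correspondent (Sahlqvist): forall x forall y (xRy -> exists w (y = w & x R^2 w)) — i.e. a generalized confluence (Geach) condition.
A: fails — uRw but no t with w=t and uR²t.
B: fails — tRu but no w with u=w and tR²w.
C: fails — vRw but no t with w=t and vR²t.
D: fails — aRc but no w with c=w and aR²w.
E: holds.
Valid on: E.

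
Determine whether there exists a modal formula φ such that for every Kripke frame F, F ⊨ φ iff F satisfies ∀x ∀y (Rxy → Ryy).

This is a Sahlqvist condition; the T□ axiom □(□q → q) defines it.

Definable; □(□q → q) defines it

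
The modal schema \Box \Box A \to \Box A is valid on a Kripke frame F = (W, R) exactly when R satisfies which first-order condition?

density: \forall x \forall y (Rxy \to \exists z (Rxz \wedge Rzy))

Suppose □□A→□A is valid. Take Rxy and set V(A)={w : xR²w}. Then □□A at x, so □A at x, so A at y, i.e. ∃z(Rxz∧Rzy).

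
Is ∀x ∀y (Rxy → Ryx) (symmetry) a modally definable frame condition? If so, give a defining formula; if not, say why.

Yes, by p → □◇p

This is a Sahlqvist condition; the B axiom p → □◇p defines it.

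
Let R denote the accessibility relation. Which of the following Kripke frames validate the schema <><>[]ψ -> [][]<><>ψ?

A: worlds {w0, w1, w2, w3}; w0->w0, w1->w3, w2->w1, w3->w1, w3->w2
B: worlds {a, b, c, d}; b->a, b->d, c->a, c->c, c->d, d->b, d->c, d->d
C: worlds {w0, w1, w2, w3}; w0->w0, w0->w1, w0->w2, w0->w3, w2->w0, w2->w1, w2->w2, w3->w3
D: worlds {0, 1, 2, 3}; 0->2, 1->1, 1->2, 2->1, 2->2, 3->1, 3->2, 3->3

Frame correspondent (Sahlqvist): forall x forall y forall z ((x R^2 y & x R^2 z) -> exists w (yRw & z R^2 w)) — i.e. a generalized confluence (Geach) condition.
A: fails — w1R²w1, w1R²w1 but no w with w1Rw and w1R²w.
B: fails — cR²a, cR²a but no w with aRw and aR²w.
C: fails — w0R²w0, w0R²w1 but no w with w0Rw and w1R²w.
D: condition met.

D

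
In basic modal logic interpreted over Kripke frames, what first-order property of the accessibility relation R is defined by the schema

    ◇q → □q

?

Suppose ◇q→□q is valid. Take Rxy, Rxz and set V(q)={y}. Then ◇q at x, so □q at x, so q at z, i.e. z=y.
The converse is a direct semantic check.
So the correspondent is partial functionality.

partial functionality: ∀x ∀y ∀z (Rxy ∧ Rxz → y = z)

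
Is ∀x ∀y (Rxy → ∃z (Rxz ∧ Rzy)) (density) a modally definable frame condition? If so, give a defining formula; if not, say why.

Yes — defined by □□r → □r

Yes: it is density, defined by the C4 schema □□r → □r.
Suppose □□r→□r is valid. Take Rxy and set V(r)={w : xR²w}. Then □□r at x, so □r at x, so r at y, i.e. ∃z(Rxz∧Rzy).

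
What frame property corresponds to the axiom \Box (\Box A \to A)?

Suppose □(□A→A) is valid. Take Rxy and set V(A)={w : Ryw}. Then at y, □A holds; since □(□A→A) at x, □A→A at y, so A at y, i.e. Ryy.

shift-reflexivity: \forall x \forall y (Rxy \to Ryy)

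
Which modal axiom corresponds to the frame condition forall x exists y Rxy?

A defining formula is □p → ◇p (the D axiom).
Suppose □p→◇p is valid. At any x set V(p)=W. Then □p at x, so ◇p at x, so x has a successor.

□p → ◇p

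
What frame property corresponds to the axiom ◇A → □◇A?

Suppose ◇A→□◇A is valid. Take Rxy, Rxz and set V(A)={y}. Then ◇A at x, so □◇A at x, so ◇A at z, so some w with Rzw has A; w=y, i.e. Rzy. By symmetry of the argument, Ryz.
Conversely, any frame satisfying ∀x ∀y ∀z (Rxy ∧ Rxz → Ryz) validates the schema.
Frame condition: ∀x ∀y ∀z (Rxy ∧ Rxz → Ryz).

the Euclidean property: ∀x ∀y ∀z (Rxy ∧ Rxz → Ryz)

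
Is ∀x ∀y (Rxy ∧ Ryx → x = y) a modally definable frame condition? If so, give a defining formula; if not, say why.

Not modally definable

If a class were modally definable it would be closed under surjective bounded morphisms (Goldblatt–Thomason).
The 4-cycle (worlds w0,w1,w2,w3 with w0→w1→w2→w3→w0) is antisymmetric. Sending even-indexed worlds to • and odd-indexed worlds to ∘ is a surjective bounded morphism onto the two-world frame with •↔∘, which is not antisymmetric.
Hence antisymmetry is not modally definable.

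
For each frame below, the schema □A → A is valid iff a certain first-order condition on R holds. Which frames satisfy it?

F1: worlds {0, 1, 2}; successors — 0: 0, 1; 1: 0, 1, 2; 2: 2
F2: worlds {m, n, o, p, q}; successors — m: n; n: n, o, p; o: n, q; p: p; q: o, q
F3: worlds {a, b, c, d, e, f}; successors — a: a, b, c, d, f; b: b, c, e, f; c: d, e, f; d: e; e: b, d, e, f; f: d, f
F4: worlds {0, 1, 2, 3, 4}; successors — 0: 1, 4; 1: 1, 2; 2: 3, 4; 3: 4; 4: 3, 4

F1

This is the axiom for reflexivity; its first-order frame correspondent is ∀x Rxx.
F1: holds.
F2: fails — world m does not see itself.
F3: fails — world c does not see itself.
F4: fails — world 0 does not see itself.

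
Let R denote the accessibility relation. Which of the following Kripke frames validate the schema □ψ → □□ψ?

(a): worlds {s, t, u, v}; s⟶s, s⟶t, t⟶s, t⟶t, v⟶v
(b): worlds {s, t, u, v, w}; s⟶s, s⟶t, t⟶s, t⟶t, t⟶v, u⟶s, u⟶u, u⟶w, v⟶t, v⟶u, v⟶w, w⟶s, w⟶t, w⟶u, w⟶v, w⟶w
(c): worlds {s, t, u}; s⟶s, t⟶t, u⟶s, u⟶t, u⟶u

The schema corresponds to transitivity: ∀x ∀y ∀z (Rxy ∧ Ryz → Rxz).
(a): condition met.
(b): fails — Rtv and Rvu but not Rtu.
(c): condition met.
Valid on: (a), (c).

(a), (c)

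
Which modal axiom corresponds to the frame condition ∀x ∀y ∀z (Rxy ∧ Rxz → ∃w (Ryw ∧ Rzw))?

◇□p → □◇p

The condition is convergence. The .2 schema ◇□p → □◇p defines it.
Suppose ◇□p→□◇p is valid. Take Rxy, Rxz and set V(p)={w : Ryw}. Then □p at y so ◇□p at x, so □◇p at x, so ◇p at z, giving w with Rzw and Ryw.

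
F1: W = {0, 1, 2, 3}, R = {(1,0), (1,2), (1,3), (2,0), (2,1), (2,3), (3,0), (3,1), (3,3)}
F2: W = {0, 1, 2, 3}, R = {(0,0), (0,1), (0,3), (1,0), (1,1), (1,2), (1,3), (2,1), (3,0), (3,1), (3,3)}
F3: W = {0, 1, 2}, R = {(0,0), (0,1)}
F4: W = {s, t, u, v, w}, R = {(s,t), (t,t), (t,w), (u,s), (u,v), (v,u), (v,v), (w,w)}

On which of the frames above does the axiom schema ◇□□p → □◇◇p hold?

This is the axiom for a generalized confluence (Geach) condition; its first-order frame correspondent is ∀x ∀y ∀z ((xRy ∧ xRz) → ∃w (yR²w ∧ zR²w)).
F1: fails — 1R0, 1R0 but no w with 0R²w and 0R²w.
F2: holds.
F3: fails — 0R0, 0R1 but no w with 0R²w and 1R²w.
F4: fails — uRs, uRv but no w* with sR²w* and vR²w*.
Valid on: F2.

F2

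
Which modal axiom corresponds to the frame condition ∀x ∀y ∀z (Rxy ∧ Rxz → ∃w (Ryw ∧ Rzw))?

This is convergence; the standard corresponding axiom is .2: ◇□q → □◇q.
Suppose ◇□q→□◇q is valid. Take Rxy, Rxz and set V(q)={w : Ryw}. Then □q at y so ◇□q at x, so □◇q at x, so ◇q at z, giving w with Rzw and Ryw.

◇□q → □◇q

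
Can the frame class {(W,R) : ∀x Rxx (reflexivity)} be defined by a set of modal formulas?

The condition is reflexivity. A defining modal formula is □p → p.
Suppose □p→p is valid. At any x set V(p)={w : Rxw}. Then □p holds at x, so p holds at x, i.e. Rxx.

Definable; □p → p defines it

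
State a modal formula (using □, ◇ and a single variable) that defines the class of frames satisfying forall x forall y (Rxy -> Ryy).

The condition is shift-reflexivity. The T□ schema □(□q → q) defines it.
Suppose □(□q→q) is valid. Take Rxy and set V(q)={w : Ryw}. Then at y, □q holds; since □(□q→q) at x, □q→q at y, so q at y, i.e. Ryy.

□(□q → q)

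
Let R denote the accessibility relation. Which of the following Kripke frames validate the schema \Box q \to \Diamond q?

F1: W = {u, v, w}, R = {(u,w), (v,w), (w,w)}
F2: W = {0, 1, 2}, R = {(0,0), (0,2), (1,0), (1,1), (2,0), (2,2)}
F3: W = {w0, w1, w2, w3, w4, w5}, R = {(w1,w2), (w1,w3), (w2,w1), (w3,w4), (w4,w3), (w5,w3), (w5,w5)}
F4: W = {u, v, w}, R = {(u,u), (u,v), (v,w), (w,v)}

F1, F2, F4

Frame correspondent (Sahlqvist): \forall x \exists y Rxy — i.e. seriality.
F1: holds.
F2: holds.
F3: fails — world w0 has no successor.
F4: holds.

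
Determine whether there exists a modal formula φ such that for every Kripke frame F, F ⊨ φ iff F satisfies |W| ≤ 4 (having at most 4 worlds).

Not definable by any modal formula

If a class were modally definable it would be closed under disjoint unions (Goldblatt–Thomason).
Any modal formula valid on each of 5 disjoint one-world frames is valid on their disjoint union (validity is preserved under disjoint unions). Each one-world frame has |W|=1≤4, but the union has |W|=5.
So no modal formula (or set of formulas) defines exactly the |W|≤4 frames.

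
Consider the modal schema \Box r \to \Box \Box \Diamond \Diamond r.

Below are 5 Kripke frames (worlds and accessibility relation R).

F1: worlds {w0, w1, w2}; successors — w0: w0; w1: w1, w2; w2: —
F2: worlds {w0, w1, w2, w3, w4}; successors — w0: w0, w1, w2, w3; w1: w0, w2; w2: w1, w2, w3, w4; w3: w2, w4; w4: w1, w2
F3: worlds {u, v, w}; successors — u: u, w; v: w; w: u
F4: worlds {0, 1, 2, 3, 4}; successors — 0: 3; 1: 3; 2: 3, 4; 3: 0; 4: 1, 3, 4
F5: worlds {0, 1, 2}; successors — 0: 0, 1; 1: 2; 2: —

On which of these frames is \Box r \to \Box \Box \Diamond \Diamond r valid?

F2, F3

Frame correspondent (Sahlqvist): \forall x \forall z (x R^2 z \to \exists w (xRw \wedge z R^2 w)) — i.e. a generalized confluence (Geach) condition.
F1: fails — w1R²w2 but no w with w1Rw and w2R²w.
F2: satisfies the condition.
F3: satisfies the condition.
F4: fails — 0R²0 but no w with 0Rw and 0R²w.
F5: fails — 0R²1 but no w with 0Rw and 1R²w.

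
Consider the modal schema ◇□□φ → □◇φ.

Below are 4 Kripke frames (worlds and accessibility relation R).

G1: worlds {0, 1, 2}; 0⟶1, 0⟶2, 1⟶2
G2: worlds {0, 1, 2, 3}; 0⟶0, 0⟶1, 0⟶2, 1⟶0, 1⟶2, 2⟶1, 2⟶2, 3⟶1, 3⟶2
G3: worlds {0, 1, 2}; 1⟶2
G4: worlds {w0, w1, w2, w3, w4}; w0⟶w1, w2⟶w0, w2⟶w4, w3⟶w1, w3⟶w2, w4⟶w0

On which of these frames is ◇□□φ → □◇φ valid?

G2

The schema corresponds to a generalized confluence (Geach) condition: ∀x ∀y ∀z ((xRy ∧ xRz) → ∃w (yR²w ∧ zRw)).
G1: fails — 0R1, 0R1 but no w with 1R²w and 1Rw.
G2: satisfies the condition.
G3: fails — 1R2, 1R2 but no w with 2R²w and 2Rw.
G4: fails — w0Rw1, w0Rw1 but no w with w1R²w and w1Rw.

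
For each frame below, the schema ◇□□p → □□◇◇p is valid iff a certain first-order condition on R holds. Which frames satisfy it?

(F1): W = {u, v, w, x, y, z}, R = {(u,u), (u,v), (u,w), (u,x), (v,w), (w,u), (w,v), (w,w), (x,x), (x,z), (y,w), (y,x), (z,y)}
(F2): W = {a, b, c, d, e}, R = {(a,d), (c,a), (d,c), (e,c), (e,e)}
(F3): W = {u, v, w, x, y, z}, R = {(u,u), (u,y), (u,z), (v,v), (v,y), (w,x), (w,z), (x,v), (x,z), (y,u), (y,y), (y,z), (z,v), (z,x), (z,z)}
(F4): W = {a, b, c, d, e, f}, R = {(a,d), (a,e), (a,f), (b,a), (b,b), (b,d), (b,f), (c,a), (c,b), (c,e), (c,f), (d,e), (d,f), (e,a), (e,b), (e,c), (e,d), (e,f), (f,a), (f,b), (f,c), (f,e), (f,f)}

(F3), (F4)

This is the axiom for a generalized confluence (Geach) condition; its first-order frame correspondent is ∀x ∀y ∀z ((xRy ∧ xR²z) → ∃w (yR²w ∧ zR²w)).
(F1): fails — uRv, uR²x but no t with vR²t and xR²t.
(F2): fails — aRd, aR²c but no w with dR²w and cR²w.
(F3): ✓.
(F4): ✓.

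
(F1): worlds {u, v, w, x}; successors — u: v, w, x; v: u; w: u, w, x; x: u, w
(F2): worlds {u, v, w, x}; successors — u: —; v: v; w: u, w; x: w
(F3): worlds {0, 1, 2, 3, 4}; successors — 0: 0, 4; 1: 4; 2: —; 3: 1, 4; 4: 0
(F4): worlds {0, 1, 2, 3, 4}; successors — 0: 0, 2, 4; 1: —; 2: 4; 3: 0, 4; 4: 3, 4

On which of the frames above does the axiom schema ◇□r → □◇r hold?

Frame correspondent (Sahlqvist): ∀x ∀y ∀z (Rxy ∧ Rxz → ∃w (Ryw ∧ Rzw)) — i.e. convergence.
(F1): ✓.
(F2): fails — Rww and Rwu but w and u have no common successor.
(F3): fails — R34 and R31 but 4 and 1 have no common successor.
(F4): ✓.
Valid on: (F1), (F4).

(F1), (F4)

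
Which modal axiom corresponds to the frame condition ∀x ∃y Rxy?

□s → ◇s

The condition is seriality. The D schema □s → ◇s defines it.
Suppose □s→◇s is valid. At any x set V(s)=W. Then □s at x, so ◇s at x, so x has a successor.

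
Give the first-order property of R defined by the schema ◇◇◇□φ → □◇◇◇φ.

∀x ∀y ∀z ((xR³y ∧ xRz) → ∃w (yRw ∧ zR³w))

This is a Sahlqvist (Geach-type) schema ◇^3□^1φ → □^1◇^3φ.
First-order correspondent: ∀x ∀y ∀z ((xR³y ∧ xRz) → ∃w (yRw ∧ zR³w)).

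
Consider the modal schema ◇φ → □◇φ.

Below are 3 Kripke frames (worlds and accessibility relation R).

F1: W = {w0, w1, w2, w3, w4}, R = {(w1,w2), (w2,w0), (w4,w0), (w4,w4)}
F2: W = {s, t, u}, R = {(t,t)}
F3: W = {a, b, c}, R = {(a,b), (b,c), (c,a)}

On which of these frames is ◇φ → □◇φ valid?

This is the axiom for the Euclidean property; its first-order frame correspondent is ∀x ∀y ∀z (Rxy ∧ Rxz → Ryz).
F1: fails — Rw1w2 and Rw1w2 but not Rw2w2.
F2: holds.
F3: fails — Rab and Rab but not Rbb.
Valid on: F2.

F2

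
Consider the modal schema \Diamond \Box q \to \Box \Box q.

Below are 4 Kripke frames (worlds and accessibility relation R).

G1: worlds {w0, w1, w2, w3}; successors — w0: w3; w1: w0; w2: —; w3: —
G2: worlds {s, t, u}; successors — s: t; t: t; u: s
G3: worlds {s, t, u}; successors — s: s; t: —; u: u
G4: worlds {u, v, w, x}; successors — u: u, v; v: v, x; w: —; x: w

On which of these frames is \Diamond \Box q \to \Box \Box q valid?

G1, G2, G3

This is the axiom for a generalized confluence (Geach) condition; its first-order frame correspondent is \forall x \forall y \forall z ((xRy \wedge x R^2 z) \to \exists w (yRw \wedge z = w)).
G1: ✓.
G2: ✓.
G3: ✓.
G4: fails — uRu, uR²x but no t with uRt and x=t.
Valid on: G1, G2, G3.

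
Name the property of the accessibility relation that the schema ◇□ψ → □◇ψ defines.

convergence: ∀x ∀y ∀z (Rxy ∧ Rxz → ∃w (Ryw ∧ Rzw))

This is the .2 axiom.
It corresponds to convergence: ∀x ∀y ∀z (Rxy ∧ Rxz → ∃w (Ryw ∧ Rzw)).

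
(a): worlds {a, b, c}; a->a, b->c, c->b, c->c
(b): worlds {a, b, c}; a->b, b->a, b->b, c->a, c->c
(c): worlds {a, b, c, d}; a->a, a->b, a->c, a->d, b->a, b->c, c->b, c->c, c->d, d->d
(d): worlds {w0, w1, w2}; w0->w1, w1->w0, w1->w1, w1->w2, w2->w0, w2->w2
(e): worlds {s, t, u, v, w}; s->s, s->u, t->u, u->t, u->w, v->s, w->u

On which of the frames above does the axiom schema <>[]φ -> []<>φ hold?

(a)

Frame correspondent (Sahlqvist): forall x forall y forall z (Rxy & Rxz -> exists w (Ryw & Rzw)) — i.e. convergence.
(a): holds.
(b): fails — Rcc and Rca but c and a have no common successor.
(c): fails — Rab and Rad but b and d have no common successor.
(d): fails — Rw1w2 and Rw1w0 but w2 and w0 have no common successor.
(e): fails — Rsu and Rss but u and s have no common successor.
Valid on: (a).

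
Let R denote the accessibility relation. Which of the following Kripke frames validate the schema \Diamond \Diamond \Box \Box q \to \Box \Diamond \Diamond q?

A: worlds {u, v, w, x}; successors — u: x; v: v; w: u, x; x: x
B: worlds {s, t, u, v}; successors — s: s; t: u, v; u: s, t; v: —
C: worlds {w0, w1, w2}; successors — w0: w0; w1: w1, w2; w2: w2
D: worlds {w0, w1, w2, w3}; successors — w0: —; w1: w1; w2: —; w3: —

A, C, D

The schema corresponds to a generalized confluence (Geach) condition: \forall x \forall y \forall z ((x R^2 y \wedge xRz) \to \exists w (y R^2 w \wedge z R^2 w)).
A: satisfies the condition.
B: fails — tR²s, tRv but no w with sR²w and vR²w.
C: satisfies the condition.
D: satisfies the condition.
Valid on: A, C, D.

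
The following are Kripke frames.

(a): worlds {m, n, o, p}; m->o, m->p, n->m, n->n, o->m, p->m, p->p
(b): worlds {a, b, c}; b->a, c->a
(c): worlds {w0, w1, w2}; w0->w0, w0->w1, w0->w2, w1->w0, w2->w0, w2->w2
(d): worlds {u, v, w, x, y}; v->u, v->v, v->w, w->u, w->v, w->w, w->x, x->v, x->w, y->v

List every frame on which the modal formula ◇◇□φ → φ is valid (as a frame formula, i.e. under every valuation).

(b)

Frame correspondent (Sahlqvist): ∀x ∀y (xR²y → ∃w (yRw ∧ x = w)) — i.e. a generalized confluence (Geach) condition.
(a): fails — mR²m but no w with mRw and m=w.
(b): condition met.
(c): fails — w1R²w1 but no w with w1Rw and w1=w.
(d): fails — vR²u but no t with uRt and v=t.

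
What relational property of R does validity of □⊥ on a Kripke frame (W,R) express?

This is the Ver axiom.
Its frame correspondent is emptiness of R — ∀x ∀y ¬Rxy.

emptiness of R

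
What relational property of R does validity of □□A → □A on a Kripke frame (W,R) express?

density: ∀x ∀y (Rxy → ∃z (Rxz ∧ Rzy))

Suppose □□A→□A is valid. Take Rxy and set V(A)={w : xR²w}. Then □□A at x, so □A at x, so A at y, i.e. ∃z(Rxz∧Rzy).
Conversely, on a frame with density the schema holds at every world under every valuation.
Frame condition: ∀x ∀y (Rxy → ∃z (Rxz ∧ Rzy)).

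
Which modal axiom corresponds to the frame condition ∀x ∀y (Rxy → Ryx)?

A defining formula is ψ → □◇ψ (the B axiom).
Suppose ψ→□◇ψ is valid. Take Rxy and set V(ψ)={x}. Then ψ at x, so □◇ψ at x, so ◇ψ at y, so some z with Ryz has ψ; z=x, i.e. Ryx.

ψ → □◇ψ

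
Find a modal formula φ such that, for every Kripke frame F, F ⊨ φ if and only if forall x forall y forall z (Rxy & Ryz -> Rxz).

□ψ → □□ψ

The condition is transitivity. The 4 schema □ψ → □□ψ defines it.
Suppose □ψ→□□ψ is valid. Take Rxy, Ryz and set V(ψ)={w : Rxw}. Then □ψ at x, so □□ψ at x, so □ψ at y, so ψ at z, i.e. Rxz.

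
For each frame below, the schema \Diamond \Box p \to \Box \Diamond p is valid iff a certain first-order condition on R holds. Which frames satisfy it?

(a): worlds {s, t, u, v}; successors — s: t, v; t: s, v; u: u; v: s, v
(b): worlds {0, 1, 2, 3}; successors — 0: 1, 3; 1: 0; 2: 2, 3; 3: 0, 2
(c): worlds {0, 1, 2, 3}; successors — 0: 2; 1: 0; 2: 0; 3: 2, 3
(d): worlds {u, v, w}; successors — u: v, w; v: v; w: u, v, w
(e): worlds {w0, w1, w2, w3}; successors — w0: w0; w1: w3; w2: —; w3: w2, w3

(a), (b), (d)

This is the axiom for convergence; its first-order frame correspondent is \forall x \forall y \forall z (Rxy \wedge Rxz \to \exists w (Ryw \wedge Rzw)).
(a): holds.
(b): holds.
(c): fails — R32 and R33 but 2 and 3 have no common successor.
(d): holds.
(e): fails — Rw3w2 and Rw3w2 but w2 and w2 have no common successor.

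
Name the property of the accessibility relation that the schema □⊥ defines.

□⊥ is valid iff no world has any successor (otherwise □⊥ fails at any world with one).

Emptiness of R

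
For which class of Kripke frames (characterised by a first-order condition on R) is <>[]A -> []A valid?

This is frame-equivalent to ◇A → □◇A (substitute ¬A for A and contrapose).
Suppose ◇A→□◇A is valid. Take Rxy, Rxz and set V(A)={y}. Then ◇A at x, so □◇A at x, so ◇A at z, so some w with Rzw has A; w=y, i.e. Rzy. By symmetry of the argument, Ryz.

The Euclidean property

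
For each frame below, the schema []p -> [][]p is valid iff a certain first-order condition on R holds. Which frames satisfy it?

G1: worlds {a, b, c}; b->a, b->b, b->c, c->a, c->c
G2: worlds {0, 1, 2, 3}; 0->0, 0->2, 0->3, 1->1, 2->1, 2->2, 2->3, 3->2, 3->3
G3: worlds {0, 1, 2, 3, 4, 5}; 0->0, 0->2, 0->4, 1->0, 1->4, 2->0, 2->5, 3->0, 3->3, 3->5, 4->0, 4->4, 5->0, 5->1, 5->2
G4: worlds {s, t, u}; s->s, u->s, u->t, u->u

G1, G4

Frame correspondent (Sahlqvist): forall x forall y forall z (Rxy & Ryz -> Rxz) — i.e. transitivity.
G1: condition met.
G2: fails — R32 and R21 but not R31.
G3: fails — R10 and R02 but not R12.
G4: condition met.
Valid on: G1, G4.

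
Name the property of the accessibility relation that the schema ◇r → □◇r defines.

the Euclidean property

This is the 5 axiom.
It corresponds to the Euclidean property: ∀x ∀y ∀z (Rxy ∧ Rxz → Ryz).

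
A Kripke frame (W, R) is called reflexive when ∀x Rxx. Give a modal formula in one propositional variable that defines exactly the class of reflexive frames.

□p → p

The condition is reflexivity. The T schema □p → p defines it.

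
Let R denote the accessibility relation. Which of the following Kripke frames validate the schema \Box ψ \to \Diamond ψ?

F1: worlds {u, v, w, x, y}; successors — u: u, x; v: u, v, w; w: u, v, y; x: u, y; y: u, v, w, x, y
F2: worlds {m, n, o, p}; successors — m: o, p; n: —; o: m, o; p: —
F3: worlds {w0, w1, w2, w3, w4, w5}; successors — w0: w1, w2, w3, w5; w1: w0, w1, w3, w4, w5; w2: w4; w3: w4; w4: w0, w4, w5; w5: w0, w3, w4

F1, F3

This is the axiom for seriality; its first-order frame correspondent is \forall x \exists y Rxy.
F1: satisfies the condition.
F2: fails — world n has no successor.
F3: satisfies the condition.
Valid on: F1, F3.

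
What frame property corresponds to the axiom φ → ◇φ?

Reflexivity

This is frame-equivalent to □φ → φ (substitute ¬φ for φ and contrapose).
Suppose □φ→φ is valid. At any x set V(φ)={w : Rxw}. Then □φ holds at x, so φ holds at x, i.e. Rxx.
Conversely, on a frame with reflexivity the schema holds at every world under every valuation.
So the correspondent is reflexivity.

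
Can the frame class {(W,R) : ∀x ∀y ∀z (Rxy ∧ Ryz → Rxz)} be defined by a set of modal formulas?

The condition is transitivity. A defining modal formula is □p → □□p.
Suppose □p→□□p is valid. Take Rxy, Ryz and set V(p)={w : Rxw}. Then □p at x, so □□p at x, so □p at y, so p at z, i.e. Rxz.

Yes, by □p → □□p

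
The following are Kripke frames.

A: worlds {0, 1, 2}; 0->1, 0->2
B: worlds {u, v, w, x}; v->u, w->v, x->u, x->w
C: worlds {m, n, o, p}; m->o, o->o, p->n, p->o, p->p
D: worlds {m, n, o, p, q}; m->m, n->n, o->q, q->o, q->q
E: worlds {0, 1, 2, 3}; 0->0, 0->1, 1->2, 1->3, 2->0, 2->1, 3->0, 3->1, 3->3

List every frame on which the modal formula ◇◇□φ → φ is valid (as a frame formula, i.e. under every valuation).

Frame correspondent (Sahlqvist): ∀x ∀y (xR²y → ∃w (yRw ∧ x = w)) — i.e. a generalized confluence (Geach) condition.
A: satisfies the condition.
B: fails — wR²u but no t with uRt and w=t.
C: fails — mR²o but no w with oRw and m=w.
D: fails — oR²o but no w with oRw and o=w.
E: fails — 0R²1 but no w with 1Rw and 0=w.

A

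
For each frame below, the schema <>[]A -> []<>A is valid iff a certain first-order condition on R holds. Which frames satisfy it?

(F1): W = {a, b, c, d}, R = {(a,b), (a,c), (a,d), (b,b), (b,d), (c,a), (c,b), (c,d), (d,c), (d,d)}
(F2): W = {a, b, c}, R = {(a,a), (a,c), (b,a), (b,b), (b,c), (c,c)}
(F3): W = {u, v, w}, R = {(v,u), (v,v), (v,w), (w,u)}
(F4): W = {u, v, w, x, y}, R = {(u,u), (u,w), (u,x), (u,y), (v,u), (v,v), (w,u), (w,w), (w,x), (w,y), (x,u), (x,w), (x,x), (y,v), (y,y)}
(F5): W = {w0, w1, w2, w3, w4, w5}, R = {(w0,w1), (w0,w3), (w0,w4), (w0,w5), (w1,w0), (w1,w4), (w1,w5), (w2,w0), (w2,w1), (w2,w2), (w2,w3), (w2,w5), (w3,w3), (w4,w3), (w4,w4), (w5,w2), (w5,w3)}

This is the axiom for convergence; its first-order frame correspondent is forall x forall y forall z (Rxy & Rxz -> exists w (Ryw & Rzw)).
(F1): satisfies the condition.
(F2): satisfies the condition.
(F3): fails — Rvu and Rvu but u and u have no common successor.
(F4): fails — Rux and Ruy but x and y have no common successor.
(F5): fails — Rw0w5 and Rw0w1 but w5 and w1 have no common successor.
Valid on: (F1), (F2).

(F1), (F2)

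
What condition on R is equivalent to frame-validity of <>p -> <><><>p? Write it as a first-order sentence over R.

forall x forall y (xRy -> exists w (y = w & x R^3 w))

This is a Sahlqvist (Geach-type) schema ◇^1□^0p → □^0◇^3p.
First-order correspondent: forall x forall y (xRy -> exists w (y = w & x R^3 w)).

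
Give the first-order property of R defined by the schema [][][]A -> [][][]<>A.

forall x forall z (x R^3 z -> exists w (x R^3 w & zRw))

This is a Sahlqvist (Geach-type) schema ◇^0□^3A → □^3◇^1A.
First-order correspondent: forall x forall z (x R^3 z -> exists w (x R^3 w & zRw)).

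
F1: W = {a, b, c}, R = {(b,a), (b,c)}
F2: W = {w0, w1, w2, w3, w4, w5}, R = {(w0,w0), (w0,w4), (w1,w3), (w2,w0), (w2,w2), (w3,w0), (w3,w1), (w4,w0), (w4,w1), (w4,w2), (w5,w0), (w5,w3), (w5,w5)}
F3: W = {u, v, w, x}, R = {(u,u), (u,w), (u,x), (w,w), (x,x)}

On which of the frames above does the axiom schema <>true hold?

F2

This is the axiom for seriality; its first-order frame correspondent is forall x exists y Rxy.
F1: fails — world a has no successor.
F2: holds.
F3: fails — world v has no successor.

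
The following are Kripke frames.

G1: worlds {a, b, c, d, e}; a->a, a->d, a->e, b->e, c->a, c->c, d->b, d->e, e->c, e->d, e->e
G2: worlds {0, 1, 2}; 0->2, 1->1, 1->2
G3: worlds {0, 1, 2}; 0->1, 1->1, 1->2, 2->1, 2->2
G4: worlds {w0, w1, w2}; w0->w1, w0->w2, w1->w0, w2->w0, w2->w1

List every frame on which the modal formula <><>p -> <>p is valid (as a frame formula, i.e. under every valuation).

G2

The schema corresponds to transitivity: forall x forall y forall z (Rxy & Ryz -> Rxz).
G1: fails — Rae and Rec but not Rac.
G2: holds.
G3: fails — R01 and R12 but not R02.
G4: fails — Rw1w0 and Rw0w1 but not Rw1w1.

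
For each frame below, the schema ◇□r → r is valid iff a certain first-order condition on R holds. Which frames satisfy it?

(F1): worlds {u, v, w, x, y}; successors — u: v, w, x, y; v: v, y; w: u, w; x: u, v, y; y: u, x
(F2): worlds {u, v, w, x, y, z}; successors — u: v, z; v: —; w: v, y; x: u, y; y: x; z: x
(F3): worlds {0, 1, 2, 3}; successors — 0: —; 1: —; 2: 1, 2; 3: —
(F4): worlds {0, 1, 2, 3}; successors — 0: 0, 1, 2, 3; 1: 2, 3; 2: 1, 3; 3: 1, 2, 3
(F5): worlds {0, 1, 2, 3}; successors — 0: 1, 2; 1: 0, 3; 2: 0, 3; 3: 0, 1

Frame correspondent (Sahlqvist): ∀x ∀y (Rxy → Ryx) — i.e. symmetry.
(F1): fails — Ruv but not Rvu.
(F2): fails — Ruv but not Rvu.
(F3): fails — R21 but not R12.
(F4): fails — R02 but not R20.
(F5): fails — R23 but not R32.

none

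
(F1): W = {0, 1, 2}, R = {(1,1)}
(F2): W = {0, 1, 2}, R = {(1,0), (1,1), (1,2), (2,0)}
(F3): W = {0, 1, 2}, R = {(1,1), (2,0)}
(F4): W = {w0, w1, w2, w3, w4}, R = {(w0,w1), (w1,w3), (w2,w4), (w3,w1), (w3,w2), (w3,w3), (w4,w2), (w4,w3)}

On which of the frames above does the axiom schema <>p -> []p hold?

(F1), (F3)

This is the axiom for partial functionality; its first-order frame correspondent is forall x forall y forall z (Rxy & Rxz -> y = z).
(F1): holds.
(F2): fails — 1 sees both 0 and 1.
(F3): holds.
(F4): fails — w3 sees both w1 and w2.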